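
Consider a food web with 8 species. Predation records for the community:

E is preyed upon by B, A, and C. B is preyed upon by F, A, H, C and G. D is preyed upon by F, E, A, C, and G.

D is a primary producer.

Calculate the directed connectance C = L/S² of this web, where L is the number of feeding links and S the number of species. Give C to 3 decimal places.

The web has S = 8 species and L = 13 feeding links.
C = L / S² = 13 / 64 = 0.2031 ≈ 0.203.

C = 0.203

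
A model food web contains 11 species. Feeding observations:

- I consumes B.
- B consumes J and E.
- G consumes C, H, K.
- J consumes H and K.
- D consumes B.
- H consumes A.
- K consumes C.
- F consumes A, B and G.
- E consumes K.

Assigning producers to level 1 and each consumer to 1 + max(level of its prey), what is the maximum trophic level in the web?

Producers (level 1): A, C.
A → H → J → B → D gives D level 5.
No species has a prey at level 5, so no species reaches level 6.

5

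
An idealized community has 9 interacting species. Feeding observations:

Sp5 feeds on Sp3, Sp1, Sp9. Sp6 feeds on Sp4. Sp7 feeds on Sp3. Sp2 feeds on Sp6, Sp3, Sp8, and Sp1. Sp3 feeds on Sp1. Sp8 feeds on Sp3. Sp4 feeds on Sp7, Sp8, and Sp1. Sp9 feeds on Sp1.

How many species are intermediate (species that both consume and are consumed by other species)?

Intermediate species (has both prey and predators): Sp3, Sp9, Sp8, Sp7, Sp4, Sp6.
Count: 6.

6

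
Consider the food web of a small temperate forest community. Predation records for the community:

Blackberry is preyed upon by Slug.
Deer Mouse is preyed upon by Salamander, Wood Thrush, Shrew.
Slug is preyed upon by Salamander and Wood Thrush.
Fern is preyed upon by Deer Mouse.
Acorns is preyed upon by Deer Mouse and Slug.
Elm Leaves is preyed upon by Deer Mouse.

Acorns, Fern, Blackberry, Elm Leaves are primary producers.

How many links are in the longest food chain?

One longest chain: Acorns → Deer Mouse → Shrew.
It has 3 species and 2 links.

2 links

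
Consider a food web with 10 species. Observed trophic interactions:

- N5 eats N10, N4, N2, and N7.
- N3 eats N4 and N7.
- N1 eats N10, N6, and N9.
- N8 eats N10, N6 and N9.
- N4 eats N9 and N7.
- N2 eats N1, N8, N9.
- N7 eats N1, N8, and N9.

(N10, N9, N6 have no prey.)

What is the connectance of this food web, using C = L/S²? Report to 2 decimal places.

The web has S = 10 species and L = 20 feeding links.
C = L / S² = 20 / 100 = 0.2000 ≈ 0.20.

C = 0.20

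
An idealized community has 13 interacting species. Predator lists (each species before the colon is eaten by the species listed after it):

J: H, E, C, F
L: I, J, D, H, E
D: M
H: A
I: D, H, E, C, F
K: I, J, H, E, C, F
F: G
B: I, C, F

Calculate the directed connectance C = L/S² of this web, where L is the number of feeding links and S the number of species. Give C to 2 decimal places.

The web has S = 13 species and L = 26 feeding links.
C = L / S² = 26 / 169 = 0.1538 ≈ 0.15.

C = 0.15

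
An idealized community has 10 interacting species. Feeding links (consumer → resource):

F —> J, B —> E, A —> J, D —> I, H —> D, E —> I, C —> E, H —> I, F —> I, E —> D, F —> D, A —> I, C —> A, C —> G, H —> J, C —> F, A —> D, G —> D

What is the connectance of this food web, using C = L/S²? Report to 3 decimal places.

C = 0.180

The web has S = 10 species and L = 18 feeding links.
C = L / S² = 18 / 100 = 0.1800 ≈ 0.180.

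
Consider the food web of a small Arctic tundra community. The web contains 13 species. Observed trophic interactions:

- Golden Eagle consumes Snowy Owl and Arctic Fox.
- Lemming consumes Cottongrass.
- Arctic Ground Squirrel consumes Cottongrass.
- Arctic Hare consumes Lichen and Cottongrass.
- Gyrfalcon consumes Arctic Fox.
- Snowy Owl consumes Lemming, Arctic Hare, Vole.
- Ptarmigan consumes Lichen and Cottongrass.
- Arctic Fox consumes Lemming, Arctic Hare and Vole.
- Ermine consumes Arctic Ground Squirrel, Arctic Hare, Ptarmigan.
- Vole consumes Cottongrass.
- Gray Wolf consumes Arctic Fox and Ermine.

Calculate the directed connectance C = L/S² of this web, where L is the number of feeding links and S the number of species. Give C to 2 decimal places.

C = 0.12

The web has S = 13 species and L = 21 feeding links.
C = L / S² = 21 / 169 = 0.1243 ≈ 0.12.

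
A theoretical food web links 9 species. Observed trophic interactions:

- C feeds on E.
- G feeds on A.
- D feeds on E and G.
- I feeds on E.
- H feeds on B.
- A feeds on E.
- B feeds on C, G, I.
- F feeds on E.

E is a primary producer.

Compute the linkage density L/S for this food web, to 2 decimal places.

L/S = 1.22

There are L = 11 links among S = 9 species.
L/S = 11/9 = 1.2222 ≈ 1.22.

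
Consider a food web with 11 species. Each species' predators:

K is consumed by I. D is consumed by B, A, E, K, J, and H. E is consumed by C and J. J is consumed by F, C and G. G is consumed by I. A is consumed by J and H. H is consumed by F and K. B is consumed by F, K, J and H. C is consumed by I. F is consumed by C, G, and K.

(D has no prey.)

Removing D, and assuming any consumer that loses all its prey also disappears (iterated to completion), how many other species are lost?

Remove D.
Round 1: B (all prey gone), E (all prey gone), A (all prey gone) → extinct.
Round 2: J (all prey gone), H (all prey gone) → extinct.
Round 3: F (all prey gone) → extinct.
Round 4: G (all prey gone), K (all prey gone), C (all prey gone) → extinct.
Round 5: I (all prey gone) → extinct.
No further losses. Total secondary extinctions: 10.

10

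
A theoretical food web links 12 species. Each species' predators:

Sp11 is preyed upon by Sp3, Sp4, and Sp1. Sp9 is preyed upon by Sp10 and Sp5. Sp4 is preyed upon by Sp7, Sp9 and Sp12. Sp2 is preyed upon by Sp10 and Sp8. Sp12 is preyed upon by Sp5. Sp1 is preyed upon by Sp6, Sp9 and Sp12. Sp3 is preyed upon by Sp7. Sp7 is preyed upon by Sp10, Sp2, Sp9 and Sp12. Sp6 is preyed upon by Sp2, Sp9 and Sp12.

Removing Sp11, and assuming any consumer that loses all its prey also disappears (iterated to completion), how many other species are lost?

Remove Sp11.
Round 1: Sp1 (all prey gone), Sp3 (all prey gone), Sp4 (all prey gone) → extinct.
Round 2: Sp7 (all prey gone), Sp6 (all prey gone) → extinct.
Round 3: Sp12 (all prey gone), Sp9 (all prey gone), Sp2 (all prey gone) → extinct.
Round 4: Sp5 (all prey gone), Sp10 (all prey gone), Sp8 (all prey gone) → extinct.
No further losses. Total secondary extinctions: 11.

11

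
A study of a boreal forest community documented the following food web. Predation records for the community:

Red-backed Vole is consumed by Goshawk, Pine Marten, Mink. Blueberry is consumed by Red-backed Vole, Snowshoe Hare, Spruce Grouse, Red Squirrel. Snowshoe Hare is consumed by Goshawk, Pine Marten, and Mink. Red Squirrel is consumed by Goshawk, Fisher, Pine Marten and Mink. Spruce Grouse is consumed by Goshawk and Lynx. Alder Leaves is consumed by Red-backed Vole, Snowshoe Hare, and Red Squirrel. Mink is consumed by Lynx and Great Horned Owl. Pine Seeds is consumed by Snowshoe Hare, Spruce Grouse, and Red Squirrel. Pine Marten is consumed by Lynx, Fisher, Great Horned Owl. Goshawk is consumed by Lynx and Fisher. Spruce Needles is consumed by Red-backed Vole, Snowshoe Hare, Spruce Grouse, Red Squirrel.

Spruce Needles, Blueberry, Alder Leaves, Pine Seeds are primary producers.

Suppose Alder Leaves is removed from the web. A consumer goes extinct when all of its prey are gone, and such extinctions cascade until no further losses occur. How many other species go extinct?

0

Remove Alder Leaves.
Every predator of it retains at least one other prey: Red Squirrel still has Spruce Needles, Blueberry, Pine Seeds; Red-backed Vole still has Spruce Needles, Blueberry; Snowshoe Hare still has Spruce Needles, Blueberry, Pine Seeds.
No consumer loses all prey, so no secondary extinctions occur.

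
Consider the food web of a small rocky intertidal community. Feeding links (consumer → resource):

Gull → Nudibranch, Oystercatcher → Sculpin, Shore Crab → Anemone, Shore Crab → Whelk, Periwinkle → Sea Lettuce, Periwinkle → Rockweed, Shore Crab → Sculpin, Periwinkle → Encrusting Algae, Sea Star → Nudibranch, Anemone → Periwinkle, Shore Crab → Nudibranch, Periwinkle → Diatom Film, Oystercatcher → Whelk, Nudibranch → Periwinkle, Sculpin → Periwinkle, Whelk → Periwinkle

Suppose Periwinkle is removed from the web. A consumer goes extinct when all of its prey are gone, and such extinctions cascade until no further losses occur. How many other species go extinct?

8

Remove Periwinkle.
Round 1: Nudibranch (all prey gone), Sculpin (all prey gone), Whelk (all prey gone), Anemone (all prey gone) → extinct.
Round 2: Gull (all prey gone), Sea Star (all prey gone), Shore Crab (all prey gone), Oystercatcher (all prey gone) → extinct.
No further losses. Total secondary extinctions: 8.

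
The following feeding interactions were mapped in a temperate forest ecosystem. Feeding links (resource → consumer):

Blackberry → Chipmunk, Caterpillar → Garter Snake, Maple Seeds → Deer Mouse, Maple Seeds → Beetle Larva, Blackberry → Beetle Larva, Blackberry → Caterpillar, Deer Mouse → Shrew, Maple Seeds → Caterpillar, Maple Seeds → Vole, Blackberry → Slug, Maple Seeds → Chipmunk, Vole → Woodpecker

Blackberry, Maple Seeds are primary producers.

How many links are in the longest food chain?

One longest chain: Blackberry → Caterpillar → Garter Snake.
It has 3 species and 2 links.

2 links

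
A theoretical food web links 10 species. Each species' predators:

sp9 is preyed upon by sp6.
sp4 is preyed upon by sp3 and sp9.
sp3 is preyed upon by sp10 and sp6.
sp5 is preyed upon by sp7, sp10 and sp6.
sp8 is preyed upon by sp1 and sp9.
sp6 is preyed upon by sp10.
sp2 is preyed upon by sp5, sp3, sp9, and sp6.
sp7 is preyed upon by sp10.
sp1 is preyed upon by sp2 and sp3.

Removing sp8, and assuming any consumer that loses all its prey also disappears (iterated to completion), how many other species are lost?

Remove sp8.
Round 1: sp1 (all prey gone) → extinct.
Round 2: sp2 (all prey gone) → extinct.
Round 3: sp5 (all prey gone) → extinct.
Round 4: sp7 (all prey gone) → extinct.
No further losses. Total secondary extinctions: 4.

4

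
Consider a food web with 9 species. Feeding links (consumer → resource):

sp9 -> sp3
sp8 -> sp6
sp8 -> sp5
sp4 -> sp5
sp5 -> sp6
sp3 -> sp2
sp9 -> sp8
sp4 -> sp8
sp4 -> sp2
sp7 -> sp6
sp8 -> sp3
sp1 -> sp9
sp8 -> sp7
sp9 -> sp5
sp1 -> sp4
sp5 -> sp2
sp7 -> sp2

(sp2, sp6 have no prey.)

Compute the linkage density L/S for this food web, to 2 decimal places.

There are L = 17 links among S = 9 species.
L/S = 17/9 = 1.8889 ≈ 1.89.

L/S = 1.89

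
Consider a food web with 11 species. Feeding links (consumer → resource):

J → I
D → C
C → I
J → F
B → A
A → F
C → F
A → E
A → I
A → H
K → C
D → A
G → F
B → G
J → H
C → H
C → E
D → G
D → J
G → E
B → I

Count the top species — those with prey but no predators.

3

Top species (has prey, but nothing eats it): K, B, D.
Count: 3.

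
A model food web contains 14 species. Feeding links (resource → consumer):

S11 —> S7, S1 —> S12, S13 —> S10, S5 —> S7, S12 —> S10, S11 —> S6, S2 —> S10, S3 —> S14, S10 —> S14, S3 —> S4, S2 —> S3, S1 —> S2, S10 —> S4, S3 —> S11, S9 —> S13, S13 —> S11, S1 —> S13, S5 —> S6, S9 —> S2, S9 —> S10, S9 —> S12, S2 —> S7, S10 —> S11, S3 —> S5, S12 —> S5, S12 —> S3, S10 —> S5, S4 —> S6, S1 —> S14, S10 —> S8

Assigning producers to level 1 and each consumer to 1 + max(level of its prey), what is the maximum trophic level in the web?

5

Producers (level 1): S9, S1.
S9 → S2 → S10 → S5 → S7 gives S7 level 5.
No species has a prey at level 5, so no species reaches level 6.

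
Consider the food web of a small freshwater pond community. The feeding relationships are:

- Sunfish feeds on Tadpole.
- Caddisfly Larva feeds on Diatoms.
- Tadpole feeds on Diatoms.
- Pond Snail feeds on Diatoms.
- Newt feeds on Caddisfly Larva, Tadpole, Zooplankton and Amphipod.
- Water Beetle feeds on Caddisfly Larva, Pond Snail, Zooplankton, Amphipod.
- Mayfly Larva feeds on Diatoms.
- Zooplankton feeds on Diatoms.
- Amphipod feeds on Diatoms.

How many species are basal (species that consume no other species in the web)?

Basal species (no prey listed): Diatoms.
Count: 1.

1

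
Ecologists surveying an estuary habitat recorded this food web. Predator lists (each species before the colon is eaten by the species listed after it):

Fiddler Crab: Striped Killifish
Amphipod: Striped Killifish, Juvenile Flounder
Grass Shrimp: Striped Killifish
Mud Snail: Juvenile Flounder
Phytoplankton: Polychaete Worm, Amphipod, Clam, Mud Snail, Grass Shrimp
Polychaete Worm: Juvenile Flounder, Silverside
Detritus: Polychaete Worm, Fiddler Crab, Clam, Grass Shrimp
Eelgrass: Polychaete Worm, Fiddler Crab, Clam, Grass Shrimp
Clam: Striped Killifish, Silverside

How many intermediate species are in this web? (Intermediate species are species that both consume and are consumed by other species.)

6

Intermediate species (has both prey and predators): Polychaete Worm, Amphipod, Fiddler Crab, Clam, Mud Snail, Grass Shrimp.
Count: 6.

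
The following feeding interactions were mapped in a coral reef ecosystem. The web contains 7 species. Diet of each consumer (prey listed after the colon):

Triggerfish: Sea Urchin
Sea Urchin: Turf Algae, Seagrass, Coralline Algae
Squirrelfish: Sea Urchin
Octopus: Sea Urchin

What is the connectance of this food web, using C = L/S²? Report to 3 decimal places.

The web has S = 7 species and L = 6 feeding links.
C = L / S² = 6 / 49 = 0.1224 ≈ 0.122.

C = 0.122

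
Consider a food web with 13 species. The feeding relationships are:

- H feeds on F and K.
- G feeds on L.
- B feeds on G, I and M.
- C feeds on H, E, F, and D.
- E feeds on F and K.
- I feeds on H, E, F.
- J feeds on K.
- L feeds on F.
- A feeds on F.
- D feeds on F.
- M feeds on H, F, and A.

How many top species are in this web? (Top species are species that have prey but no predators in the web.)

Top species (has prey, but nothing eats it): J, C, B.
Count: 3.

3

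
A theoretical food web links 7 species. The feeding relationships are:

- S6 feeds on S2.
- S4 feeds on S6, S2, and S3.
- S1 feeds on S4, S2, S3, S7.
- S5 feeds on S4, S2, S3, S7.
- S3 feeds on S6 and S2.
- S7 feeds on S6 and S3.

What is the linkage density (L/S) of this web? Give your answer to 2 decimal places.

There are L = 16 links among S = 7 species.
L/S = 16/7 = 2.2857 ≈ 2.29.

L/S = 2.29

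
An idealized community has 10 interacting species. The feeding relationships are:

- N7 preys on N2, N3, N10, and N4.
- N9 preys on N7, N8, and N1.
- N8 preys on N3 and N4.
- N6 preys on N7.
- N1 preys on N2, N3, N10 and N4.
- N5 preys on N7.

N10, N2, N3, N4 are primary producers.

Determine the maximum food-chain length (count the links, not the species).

One longest chain: N10 → N1 → N9.
It has 3 species and 2 links.

2 links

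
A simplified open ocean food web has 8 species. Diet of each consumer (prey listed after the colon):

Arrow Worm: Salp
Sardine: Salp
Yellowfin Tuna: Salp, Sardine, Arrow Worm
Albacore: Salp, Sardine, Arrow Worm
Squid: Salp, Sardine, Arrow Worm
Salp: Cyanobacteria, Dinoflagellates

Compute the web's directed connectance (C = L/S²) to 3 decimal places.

The web has S = 8 species and L = 13 feeding links.
C = L / S² = 13 / 64 = 0.2031 ≈ 0.203.

C = 0.203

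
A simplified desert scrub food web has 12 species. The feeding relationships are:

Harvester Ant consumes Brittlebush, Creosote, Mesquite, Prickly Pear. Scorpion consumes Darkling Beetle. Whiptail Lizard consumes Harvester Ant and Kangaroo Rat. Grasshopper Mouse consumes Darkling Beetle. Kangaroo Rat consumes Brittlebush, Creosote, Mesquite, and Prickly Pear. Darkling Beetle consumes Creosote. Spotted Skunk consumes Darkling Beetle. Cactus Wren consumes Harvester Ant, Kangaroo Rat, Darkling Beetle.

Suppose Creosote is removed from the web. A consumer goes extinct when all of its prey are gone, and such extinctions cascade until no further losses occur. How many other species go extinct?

4

Remove Creosote.
Round 1: Darkling Beetle (all prey gone) → extinct.
Round 2: Grasshopper Mouse (all prey gone), Spotted Skunk (all prey gone), Scorpion (all prey gone) → extinct.
No further losses. Total secondary extinctions: 4.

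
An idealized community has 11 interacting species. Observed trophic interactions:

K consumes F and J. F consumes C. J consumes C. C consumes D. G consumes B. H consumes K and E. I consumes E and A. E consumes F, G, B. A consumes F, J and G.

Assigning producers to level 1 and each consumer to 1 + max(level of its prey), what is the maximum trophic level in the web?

Producers (level 1): D, B.
D → C → F → A → I gives I level 5.
No species has a prey at level 5, so no species reaches level 6.

5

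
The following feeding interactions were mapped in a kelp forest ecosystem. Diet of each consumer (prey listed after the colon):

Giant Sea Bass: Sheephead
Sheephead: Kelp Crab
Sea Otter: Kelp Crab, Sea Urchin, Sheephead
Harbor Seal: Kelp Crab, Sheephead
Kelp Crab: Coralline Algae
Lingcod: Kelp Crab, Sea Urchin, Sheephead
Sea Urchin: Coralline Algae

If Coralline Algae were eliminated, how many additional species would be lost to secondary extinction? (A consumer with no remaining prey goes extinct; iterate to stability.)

7

Remove Coralline Algae.
Round 1: Kelp Crab (all prey gone), Sea Urchin (all prey gone) → extinct.
Round 2: Sheephead (all prey gone) → extinct.
Round 3: Harbor Seal (all prey gone), Sea Otter (all prey gone), Giant Sea Bass (all prey gone), Lingcod (all prey gone) → extinct.
No further losses. Total secondary extinctions: 7.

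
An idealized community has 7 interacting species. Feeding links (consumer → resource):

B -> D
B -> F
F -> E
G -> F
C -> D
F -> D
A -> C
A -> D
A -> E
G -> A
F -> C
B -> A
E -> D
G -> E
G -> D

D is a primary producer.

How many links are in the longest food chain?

One longest chain: D → C → A → B.
It has 4 species and 3 links.

3 links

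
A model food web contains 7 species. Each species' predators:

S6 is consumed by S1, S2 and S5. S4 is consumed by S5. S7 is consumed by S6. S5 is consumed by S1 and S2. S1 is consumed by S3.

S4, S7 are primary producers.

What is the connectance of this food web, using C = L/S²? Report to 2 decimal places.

The web has S = 7 species and L = 8 feeding links.
C = L / S² = 8 / 49 = 0.1633 ≈ 0.16.

C = 0.16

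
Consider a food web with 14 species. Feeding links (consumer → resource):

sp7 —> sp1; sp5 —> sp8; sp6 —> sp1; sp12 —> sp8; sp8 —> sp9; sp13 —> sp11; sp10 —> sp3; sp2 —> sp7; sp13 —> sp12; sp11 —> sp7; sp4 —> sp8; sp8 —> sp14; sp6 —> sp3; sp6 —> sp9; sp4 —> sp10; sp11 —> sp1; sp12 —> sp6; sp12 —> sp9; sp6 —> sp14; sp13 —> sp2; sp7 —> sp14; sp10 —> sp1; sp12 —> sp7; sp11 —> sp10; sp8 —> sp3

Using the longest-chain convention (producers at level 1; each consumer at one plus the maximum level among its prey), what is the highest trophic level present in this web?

Producers (level 1): sp1, sp14, sp9, sp3.
sp1 → sp7 → sp2 → sp13 gives sp13 level 4.
No species has a prey at level 4, so no species reaches level 5.

4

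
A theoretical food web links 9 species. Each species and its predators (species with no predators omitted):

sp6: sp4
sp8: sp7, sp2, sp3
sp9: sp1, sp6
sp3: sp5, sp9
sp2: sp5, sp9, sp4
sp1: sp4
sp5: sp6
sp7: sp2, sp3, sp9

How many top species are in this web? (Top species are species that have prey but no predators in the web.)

Top species (has prey, but nothing eats it): sp4.
Count: 1.

1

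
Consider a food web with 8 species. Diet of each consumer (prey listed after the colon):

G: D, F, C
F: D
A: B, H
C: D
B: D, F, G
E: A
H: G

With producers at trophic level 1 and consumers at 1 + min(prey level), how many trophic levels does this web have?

4

Producers (level 1): D.
Following each consumer down to its lowest-level prey: D → B → A → E (levels 1 through 4).
All prey of E (A 3) are at level 3 or above, so E is at level 1 + 3 = 4.
Every consumer has at least one prey at level 3 or below, so none exceeds level 4.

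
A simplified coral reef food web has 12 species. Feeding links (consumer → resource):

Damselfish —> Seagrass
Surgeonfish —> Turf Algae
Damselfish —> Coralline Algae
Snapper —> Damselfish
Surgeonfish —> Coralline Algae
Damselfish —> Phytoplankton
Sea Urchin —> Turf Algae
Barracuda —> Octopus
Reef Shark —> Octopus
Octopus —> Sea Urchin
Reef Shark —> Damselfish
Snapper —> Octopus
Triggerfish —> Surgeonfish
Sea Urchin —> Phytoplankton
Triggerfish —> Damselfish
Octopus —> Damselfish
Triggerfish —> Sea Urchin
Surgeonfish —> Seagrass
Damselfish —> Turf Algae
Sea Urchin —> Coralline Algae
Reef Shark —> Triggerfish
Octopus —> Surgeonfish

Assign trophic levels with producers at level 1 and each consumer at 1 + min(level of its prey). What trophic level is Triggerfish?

Coralline Algae is a producer → level 1.
Surgeonfish eats Coralline Algae → level 2.
Triggerfish eats Surgeonfish → level 3.
No prey of Triggerfish is below level 2, so 3 is the minimum.

Trophic level 3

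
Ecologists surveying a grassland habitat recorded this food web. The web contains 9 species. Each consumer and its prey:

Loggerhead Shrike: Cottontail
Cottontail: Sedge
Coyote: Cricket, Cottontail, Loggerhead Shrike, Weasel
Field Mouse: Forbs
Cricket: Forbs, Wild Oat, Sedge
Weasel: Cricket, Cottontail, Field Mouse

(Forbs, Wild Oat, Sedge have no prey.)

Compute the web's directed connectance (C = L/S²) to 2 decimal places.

C = 0.16

The web has S = 9 species and L = 13 feeding links.
C = L / S² = 13 / 81 = 0.1605 ≈ 0.16.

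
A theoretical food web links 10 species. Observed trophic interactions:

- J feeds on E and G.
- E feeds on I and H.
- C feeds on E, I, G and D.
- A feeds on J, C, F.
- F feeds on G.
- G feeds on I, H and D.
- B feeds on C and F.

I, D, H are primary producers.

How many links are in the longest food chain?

One longest chain: I → G → F → B.
It has 4 species and 3 links.

3 links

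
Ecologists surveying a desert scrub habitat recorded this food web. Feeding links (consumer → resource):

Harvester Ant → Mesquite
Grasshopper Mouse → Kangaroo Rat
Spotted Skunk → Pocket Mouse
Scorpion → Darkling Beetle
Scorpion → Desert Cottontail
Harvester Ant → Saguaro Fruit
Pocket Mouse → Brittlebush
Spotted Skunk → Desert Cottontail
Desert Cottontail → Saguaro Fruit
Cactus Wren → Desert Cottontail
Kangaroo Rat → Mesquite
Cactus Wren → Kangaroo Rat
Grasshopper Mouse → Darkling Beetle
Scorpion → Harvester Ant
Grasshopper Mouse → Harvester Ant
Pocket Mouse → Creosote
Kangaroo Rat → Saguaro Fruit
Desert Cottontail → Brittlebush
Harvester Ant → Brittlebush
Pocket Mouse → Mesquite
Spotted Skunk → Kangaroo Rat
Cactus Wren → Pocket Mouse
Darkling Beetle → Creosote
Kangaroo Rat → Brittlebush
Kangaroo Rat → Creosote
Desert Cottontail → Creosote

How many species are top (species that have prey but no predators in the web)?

Top species (has prey, but nothing eats it): Scorpion, Grasshopper Mouse, Cactus Wren, Spotted Skunk.
Count: 4.

4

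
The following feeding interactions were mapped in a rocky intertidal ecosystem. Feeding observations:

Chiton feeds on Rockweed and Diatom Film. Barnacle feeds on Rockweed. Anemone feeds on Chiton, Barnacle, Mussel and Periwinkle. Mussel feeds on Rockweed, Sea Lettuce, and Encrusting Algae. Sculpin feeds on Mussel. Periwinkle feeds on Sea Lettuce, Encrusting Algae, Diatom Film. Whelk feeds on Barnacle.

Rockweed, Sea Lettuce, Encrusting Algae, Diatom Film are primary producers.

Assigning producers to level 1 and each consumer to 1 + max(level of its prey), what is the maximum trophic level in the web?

3

Producers (level 1): Rockweed, Sea Lettuce, Encrusting Algae, Diatom Film.
Rockweed → Barnacle → Whelk gives Whelk level 3.
No species has a prey at level 3, so no species reaches level 4.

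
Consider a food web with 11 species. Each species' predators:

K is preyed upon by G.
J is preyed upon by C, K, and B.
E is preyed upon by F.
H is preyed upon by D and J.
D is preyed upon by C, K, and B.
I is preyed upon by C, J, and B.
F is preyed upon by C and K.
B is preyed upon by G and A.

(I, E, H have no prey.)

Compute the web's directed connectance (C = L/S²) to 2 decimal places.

The web has S = 11 species and L = 17 feeding links.
C = L / S² = 17 / 121 = 0.1405 ≈ 0.14.

C = 0.14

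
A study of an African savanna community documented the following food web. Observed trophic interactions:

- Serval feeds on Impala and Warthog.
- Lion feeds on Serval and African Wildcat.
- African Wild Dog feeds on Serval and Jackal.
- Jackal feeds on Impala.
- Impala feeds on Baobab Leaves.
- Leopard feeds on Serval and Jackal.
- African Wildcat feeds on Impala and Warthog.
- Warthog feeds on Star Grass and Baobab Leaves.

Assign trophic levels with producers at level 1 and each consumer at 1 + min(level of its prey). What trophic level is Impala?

Trophic level 2

Baobab Leaves is a producer → level 1.
Impala eats Baobab Leaves → level 2.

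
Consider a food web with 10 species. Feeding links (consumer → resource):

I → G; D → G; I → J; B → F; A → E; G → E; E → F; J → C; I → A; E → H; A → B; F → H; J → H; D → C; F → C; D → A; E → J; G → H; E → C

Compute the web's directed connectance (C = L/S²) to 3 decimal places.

The web has S = 10 species and L = 19 feeding links.
C = L / S² = 19 / 100 = 0.1900 ≈ 0.190.

C = 0.190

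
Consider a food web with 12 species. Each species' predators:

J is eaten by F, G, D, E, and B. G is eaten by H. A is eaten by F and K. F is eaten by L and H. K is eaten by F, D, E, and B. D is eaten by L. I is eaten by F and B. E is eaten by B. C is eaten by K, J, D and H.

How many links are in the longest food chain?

3 links

One longest chain: C → K → E → B.
It has 4 species and 3 links.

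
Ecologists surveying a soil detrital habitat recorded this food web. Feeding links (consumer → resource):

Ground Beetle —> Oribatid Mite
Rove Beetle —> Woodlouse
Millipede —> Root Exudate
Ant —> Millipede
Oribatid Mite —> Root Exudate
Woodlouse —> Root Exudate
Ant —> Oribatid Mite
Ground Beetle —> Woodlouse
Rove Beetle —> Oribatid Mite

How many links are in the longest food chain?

2 links

One longest chain: Root Exudate → Millipede → Ant.
It has 3 species and 2 links.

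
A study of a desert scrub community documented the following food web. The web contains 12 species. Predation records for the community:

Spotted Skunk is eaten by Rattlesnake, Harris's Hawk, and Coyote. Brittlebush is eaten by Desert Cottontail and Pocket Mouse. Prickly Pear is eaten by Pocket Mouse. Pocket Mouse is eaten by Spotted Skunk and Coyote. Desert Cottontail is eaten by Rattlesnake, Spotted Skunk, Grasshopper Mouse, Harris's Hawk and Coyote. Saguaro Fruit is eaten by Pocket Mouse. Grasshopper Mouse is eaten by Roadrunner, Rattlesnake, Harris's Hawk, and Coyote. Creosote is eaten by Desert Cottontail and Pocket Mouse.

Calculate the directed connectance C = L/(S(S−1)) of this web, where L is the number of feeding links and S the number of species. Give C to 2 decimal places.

The web has S = 12 species and L = 20 feeding links.
C = L / (S(S−1)) = 20 / 132 = 0.1515 ≈ 0.15.

C = 0.15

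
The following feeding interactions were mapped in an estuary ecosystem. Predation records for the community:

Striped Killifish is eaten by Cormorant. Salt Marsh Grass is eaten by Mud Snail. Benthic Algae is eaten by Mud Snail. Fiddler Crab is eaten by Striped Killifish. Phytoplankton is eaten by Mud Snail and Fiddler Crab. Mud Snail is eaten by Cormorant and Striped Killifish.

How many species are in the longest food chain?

One longest chain: Salt Marsh Grass → Mud Snail → Striped Killifish → Cormorant.
It has 4 species and 3 links.

4 species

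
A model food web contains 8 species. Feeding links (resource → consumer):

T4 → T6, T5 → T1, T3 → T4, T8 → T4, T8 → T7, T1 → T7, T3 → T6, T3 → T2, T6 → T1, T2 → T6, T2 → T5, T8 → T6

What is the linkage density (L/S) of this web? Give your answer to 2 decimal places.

There are L = 12 links among S = 8 species.
L/S = 12/8 = 1.5000 ≈ 1.50.

L/S = 1.50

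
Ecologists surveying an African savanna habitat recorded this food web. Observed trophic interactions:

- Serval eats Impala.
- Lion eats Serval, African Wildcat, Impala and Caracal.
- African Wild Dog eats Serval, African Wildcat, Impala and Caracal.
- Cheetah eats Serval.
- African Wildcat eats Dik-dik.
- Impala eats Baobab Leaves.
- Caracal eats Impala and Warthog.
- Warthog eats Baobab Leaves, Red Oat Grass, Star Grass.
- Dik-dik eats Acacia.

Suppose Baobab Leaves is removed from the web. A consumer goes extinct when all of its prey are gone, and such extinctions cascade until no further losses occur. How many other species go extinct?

3

Remove Baobab Leaves.
Round 1: Impala (all prey gone) → extinct.
Round 2: Serval (all prey gone) → extinct.
Round 3: Cheetah (all prey gone) → extinct.
No further losses. Total secondary extinctions: 3.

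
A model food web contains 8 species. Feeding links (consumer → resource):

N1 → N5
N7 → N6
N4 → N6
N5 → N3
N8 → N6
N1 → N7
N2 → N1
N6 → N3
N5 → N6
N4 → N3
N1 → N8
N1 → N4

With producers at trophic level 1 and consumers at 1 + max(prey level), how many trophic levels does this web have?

Producers (level 1): N3.
N3 → N6 → N5 → N1 → N2 gives N2 level 5.
No species has a prey at level 5, so no species reaches level 6.

5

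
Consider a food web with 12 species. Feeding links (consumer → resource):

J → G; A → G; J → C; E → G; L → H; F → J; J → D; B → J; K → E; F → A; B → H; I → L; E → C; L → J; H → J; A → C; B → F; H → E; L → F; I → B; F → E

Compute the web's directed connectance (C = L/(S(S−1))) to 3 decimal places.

C = 0.159

The web has S = 12 species and L = 21 feeding links.
C = L / (S(S−1)) = 21 / 132 = 0.1591 ≈ 0.159.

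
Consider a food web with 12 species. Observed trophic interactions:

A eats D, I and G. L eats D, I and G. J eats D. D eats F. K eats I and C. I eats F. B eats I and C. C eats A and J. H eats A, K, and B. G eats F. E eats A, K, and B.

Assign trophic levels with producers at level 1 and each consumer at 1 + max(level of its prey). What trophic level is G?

Trophic level 2

F is a producer → level 1.
G eats F → level 2.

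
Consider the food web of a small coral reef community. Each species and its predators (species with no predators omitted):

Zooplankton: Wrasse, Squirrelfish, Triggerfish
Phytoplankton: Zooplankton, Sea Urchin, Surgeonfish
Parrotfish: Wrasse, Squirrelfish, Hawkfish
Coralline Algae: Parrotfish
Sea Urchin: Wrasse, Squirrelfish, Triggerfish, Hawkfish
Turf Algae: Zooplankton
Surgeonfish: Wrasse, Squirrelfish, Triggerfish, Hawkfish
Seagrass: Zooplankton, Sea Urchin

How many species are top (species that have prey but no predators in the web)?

4

Top species (has prey, but nothing eats it): Wrasse, Squirrelfish, Triggerfish, Hawkfish.
Count: 4.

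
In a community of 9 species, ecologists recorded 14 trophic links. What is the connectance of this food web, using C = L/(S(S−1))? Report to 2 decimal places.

C = 0.19

The web has S = 9 species and L = 14 feeding links.
C = L / (S(S−1)) = 14 / 72 = 0.1944 ≈ 0.19.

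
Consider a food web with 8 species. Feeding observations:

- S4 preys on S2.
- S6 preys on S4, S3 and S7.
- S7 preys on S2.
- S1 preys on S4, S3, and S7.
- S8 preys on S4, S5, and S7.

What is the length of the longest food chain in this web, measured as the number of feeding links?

2 links

One longest chain: S2 → S7 → S8.
It has 3 species and 2 links.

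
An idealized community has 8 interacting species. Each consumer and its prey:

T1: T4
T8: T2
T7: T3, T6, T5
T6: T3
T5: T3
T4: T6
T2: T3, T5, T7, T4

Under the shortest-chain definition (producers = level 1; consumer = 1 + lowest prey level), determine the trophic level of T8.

Trophic level 3

T3 is a producer → level 1.
T2 eats T3 → level 2.
T8 eats T2 → level 3.
No prey of T8 is below level 2, so 3 is the minimum.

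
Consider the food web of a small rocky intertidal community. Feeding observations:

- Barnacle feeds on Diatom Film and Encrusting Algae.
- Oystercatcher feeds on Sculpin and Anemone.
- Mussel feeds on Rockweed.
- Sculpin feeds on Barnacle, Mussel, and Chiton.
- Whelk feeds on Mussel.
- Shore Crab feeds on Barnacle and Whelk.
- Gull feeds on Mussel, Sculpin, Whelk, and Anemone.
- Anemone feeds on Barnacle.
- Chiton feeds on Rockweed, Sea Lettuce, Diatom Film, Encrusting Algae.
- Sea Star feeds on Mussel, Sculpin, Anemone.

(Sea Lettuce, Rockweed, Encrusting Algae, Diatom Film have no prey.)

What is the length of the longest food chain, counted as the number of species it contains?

One longest chain: Encrusting Algae → Barnacle → Anemone → Gull.
It has 4 species and 3 links.

4 species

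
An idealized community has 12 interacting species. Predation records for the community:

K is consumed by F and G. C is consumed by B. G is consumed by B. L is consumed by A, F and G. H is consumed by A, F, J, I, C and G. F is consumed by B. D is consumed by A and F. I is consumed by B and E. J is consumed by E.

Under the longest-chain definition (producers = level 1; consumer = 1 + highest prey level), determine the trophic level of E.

H is a producer → level 1.
I eats H → level 2.
E eats I (level 2); other prey at levels: J 2 → level 3.

Trophic level 3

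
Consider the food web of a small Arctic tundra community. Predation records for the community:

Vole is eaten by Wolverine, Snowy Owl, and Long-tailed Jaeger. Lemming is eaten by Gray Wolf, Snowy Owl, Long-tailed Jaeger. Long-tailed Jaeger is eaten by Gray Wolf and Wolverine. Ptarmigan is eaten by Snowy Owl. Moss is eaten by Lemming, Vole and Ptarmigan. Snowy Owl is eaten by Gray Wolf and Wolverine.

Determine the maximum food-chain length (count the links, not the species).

3 links

One longest chain: Moss → Lemming → Long-tailed Jaeger → Wolverine.
It has 4 species and 3 links.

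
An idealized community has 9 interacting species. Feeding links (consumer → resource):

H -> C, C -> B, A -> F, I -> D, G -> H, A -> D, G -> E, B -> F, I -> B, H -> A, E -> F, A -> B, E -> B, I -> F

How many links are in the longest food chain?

One longest chain: F → B → A → H → G.
It has 5 species and 4 links.

4 links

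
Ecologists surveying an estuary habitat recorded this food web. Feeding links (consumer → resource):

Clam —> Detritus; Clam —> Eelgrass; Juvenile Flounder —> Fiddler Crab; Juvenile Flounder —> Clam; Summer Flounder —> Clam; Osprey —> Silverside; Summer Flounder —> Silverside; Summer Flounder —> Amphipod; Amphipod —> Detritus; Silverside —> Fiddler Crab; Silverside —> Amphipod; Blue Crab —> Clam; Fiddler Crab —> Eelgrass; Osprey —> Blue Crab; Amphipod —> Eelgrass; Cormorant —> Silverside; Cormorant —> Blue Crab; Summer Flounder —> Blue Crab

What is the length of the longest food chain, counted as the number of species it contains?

One longest chain: Eelgrass → Fiddler Crab → Silverside → Osprey.
It has 4 species and 3 links.

4 species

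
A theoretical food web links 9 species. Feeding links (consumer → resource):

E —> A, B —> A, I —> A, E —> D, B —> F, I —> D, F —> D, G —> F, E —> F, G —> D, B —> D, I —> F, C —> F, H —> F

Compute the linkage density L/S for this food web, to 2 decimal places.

There are L = 14 links among S = 9 species.
L/S = 14/9 = 1.5556 ≈ 1.56.

L/S = 1.56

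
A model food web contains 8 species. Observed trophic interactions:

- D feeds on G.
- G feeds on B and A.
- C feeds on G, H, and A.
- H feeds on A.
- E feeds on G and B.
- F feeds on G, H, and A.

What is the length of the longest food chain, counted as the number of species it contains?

3 species

One longest chain: B → G → E.
It has 3 species and 2 links.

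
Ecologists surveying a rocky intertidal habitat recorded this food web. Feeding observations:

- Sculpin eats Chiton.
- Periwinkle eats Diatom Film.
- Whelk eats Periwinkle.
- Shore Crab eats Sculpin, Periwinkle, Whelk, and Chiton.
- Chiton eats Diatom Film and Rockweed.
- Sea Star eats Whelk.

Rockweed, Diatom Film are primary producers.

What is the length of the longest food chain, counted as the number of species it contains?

4 species

One longest chain: Diatom Film → Periwinkle → Whelk → Sea Star.
It has 4 species and 3 links.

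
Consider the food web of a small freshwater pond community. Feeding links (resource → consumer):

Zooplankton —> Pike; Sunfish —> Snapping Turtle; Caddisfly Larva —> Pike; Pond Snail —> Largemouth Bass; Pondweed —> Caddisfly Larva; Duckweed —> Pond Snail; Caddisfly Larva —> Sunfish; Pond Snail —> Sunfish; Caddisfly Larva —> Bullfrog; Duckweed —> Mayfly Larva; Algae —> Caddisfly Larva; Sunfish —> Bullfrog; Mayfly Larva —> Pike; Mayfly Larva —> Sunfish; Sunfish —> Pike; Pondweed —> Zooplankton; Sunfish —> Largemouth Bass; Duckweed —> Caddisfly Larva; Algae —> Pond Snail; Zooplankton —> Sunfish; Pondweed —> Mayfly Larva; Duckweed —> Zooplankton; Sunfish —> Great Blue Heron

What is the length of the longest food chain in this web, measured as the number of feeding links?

3 links

One longest chain: Pondweed → Zooplankton → Sunfish → Bullfrog.
It has 4 species and 3 links.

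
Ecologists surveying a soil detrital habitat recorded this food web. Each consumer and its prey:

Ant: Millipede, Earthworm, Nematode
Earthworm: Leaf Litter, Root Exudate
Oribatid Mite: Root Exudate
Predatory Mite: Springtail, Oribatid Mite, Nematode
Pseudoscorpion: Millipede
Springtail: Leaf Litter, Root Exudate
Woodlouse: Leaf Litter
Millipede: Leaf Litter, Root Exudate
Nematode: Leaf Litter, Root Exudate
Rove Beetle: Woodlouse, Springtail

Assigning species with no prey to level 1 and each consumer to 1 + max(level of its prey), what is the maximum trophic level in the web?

Basal resources (level 1): Leaf Litter, Root Exudate.
Leaf Litter → Springtail → Predatory Mite gives Predatory Mite level 3.
No species has a prey at level 3, so no species reaches level 4.

3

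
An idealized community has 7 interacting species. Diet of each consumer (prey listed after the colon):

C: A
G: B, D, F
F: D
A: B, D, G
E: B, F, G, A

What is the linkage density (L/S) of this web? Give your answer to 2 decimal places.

L/S = 1.71

There are L = 12 links among S = 7 species.
L/S = 12/7 = 1.7143 ≈ 1.71.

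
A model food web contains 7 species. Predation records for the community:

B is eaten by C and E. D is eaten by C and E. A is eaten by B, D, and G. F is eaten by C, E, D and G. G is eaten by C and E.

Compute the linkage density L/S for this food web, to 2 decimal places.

There are L = 13 links among S = 7 species.
L/S = 13/7 = 1.8571 ≈ 1.86.

L/S = 1.86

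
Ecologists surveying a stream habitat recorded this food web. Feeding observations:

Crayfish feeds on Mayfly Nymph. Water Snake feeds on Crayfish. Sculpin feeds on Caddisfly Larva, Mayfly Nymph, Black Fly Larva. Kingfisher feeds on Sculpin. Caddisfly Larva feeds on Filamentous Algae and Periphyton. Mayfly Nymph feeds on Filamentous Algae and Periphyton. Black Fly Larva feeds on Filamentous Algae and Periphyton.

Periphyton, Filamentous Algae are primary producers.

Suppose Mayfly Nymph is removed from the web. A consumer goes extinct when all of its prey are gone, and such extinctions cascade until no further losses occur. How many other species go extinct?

Remove Mayfly Nymph.
Round 1: Crayfish (all prey gone) → extinct.
Round 2: Water Snake (all prey gone) → extinct.
No further losses. Total secondary extinctions: 2.

2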